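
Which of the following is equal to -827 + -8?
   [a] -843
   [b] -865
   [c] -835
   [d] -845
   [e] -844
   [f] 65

-827 + -8 = -835
c) -835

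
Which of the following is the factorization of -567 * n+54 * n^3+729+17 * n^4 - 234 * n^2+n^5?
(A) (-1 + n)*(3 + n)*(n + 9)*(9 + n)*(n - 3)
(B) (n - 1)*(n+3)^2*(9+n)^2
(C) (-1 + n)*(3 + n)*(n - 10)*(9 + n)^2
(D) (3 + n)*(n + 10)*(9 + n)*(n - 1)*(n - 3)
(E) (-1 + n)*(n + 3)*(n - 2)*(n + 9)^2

We need to factor -567 * n+54 * n^3+729+17 * n^4 - 234 * n^2+n^5.
The factored form is (-1 + n)*(3 + n)*(n + 9)*(9 + n)*(n - 3).
A) (-1 + n)*(3 + n)*(n + 9)*(9 + n)*(n - 3)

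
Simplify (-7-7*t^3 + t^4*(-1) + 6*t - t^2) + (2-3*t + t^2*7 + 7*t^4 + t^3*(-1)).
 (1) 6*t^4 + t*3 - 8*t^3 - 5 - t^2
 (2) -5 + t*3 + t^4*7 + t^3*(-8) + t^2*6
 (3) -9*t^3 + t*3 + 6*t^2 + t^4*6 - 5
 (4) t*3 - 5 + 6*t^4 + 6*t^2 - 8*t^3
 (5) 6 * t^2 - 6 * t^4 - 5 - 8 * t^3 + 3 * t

Adding the polynomials and combining like terms:
(-7 - 7*t^3 + t^4*(-1) + 6*t - t^2) + (2 - 3*t + t^2*7 + 7*t^4 + t^3*(-1))
= t*3 - 5 + 6*t^4 + 6*t^2 - 8*t^3
4) t*3 - 5 + 6*t^4 + 6*t^2 - 8*t^3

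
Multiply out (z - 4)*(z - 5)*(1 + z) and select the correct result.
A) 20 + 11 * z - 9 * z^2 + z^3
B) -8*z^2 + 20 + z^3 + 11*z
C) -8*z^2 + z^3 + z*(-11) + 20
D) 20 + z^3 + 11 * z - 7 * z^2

Expanding (z - 4)*(z - 5)*(1 + z):
= -8*z^2 + 20 + z^3 + 11*z
B) -8*z^2 + 20 + z^3 + 11*z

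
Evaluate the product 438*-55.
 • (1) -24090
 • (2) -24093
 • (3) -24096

438 * -55 = -24090
1) -24090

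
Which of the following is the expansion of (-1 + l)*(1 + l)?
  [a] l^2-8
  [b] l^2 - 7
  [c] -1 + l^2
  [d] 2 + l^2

Expanding (-1 + l)*(1 + l):
= -1 + l^2
c) -1 + l^2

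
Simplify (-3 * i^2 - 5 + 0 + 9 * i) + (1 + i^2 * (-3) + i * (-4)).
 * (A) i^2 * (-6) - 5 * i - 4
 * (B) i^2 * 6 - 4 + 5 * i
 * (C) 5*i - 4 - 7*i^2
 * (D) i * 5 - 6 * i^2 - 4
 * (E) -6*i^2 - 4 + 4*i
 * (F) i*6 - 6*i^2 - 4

Adding the polynomials and combining like terms:
(-3*i^2 - 5 + 0 + 9*i) + (1 + i^2*(-3) + i*(-4))
= i * 5 - 6 * i^2 - 4
D) i * 5 - 6 * i^2 - 4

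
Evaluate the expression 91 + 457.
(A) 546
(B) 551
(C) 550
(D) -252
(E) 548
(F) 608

91 + 457 = 548
E) 548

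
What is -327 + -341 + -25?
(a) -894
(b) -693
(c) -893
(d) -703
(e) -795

First: -327 + -341 = -668
Then: -668 + -25 = -693
b) -693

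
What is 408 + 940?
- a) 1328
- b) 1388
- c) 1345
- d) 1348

408 + 940 = 1348
d) 1348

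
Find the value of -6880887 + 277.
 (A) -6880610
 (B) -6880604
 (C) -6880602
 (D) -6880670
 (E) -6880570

-6880887 + 277 = -6880610
A) -6880610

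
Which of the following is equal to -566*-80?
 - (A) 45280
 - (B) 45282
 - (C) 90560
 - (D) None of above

-566 * -80 = 45280
A) 45280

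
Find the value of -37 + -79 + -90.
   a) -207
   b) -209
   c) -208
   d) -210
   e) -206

First: -37 + -79 = -116
Then: -116 + -90 = -206
e) -206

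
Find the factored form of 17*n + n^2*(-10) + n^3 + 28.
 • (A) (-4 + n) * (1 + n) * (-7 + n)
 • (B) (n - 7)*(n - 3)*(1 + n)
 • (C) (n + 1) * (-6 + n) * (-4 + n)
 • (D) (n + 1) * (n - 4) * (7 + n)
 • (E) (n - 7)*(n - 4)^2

We need to factor 17*n + n^2*(-10) + n^3 + 28.
The factored form is (-4 + n) * (1 + n) * (-7 + n).
A) (-4 + n) * (1 + n) * (-7 + n)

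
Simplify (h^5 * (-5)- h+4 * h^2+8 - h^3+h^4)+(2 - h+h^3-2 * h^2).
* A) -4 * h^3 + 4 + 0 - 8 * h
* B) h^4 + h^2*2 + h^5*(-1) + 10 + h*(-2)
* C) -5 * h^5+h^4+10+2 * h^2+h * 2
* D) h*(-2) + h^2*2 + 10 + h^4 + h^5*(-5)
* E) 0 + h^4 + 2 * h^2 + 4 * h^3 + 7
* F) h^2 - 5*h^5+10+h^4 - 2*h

Adding the polynomials and combining like terms:
(h^5*(-5) - h + 4*h^2 + 8 - h^3 + h^4) + (2 - h + h^3 - 2*h^2)
= h*(-2) + h^2*2 + 10 + h^4 + h^5*(-5)
D) h*(-2) + h^2*2 + 10 + h^4 + h^5*(-5)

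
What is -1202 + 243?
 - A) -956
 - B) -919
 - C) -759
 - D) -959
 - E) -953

-1202 + 243 = -959
D) -959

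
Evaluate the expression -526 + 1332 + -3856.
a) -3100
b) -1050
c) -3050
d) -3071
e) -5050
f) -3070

First: -526 + 1332 = 806
Then: 806 + -3856 = -3050
c) -3050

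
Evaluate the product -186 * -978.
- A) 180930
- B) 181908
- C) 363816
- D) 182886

-186 * -978 = 181908
B) 181908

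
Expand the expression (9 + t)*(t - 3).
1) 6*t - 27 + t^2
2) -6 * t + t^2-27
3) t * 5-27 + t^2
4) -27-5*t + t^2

Expanding (9 + t)*(t - 3):
= 6*t - 27 + t^2
1) 6*t - 27 + t^2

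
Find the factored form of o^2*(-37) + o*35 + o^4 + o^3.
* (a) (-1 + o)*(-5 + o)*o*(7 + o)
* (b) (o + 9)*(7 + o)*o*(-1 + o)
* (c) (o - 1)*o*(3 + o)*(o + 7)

We need to factor o^2*(-37) + o*35 + o^4 + o^3.
The factored form is (-1 + o)*(-5 + o)*o*(7 + o).
a) (-1 + o)*(-5 + o)*o*(7 + o)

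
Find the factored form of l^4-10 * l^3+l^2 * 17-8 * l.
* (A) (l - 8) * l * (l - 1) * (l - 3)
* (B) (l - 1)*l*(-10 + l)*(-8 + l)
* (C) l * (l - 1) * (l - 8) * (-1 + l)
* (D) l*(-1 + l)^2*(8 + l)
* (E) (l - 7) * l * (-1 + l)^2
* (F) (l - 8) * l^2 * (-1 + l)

We need to factor l^4-10 * l^3+l^2 * 17-8 * l.
The factored form is l * (l - 1) * (l - 8) * (-1 + l).
C) l * (l - 1) * (l - 8) * (-1 + l)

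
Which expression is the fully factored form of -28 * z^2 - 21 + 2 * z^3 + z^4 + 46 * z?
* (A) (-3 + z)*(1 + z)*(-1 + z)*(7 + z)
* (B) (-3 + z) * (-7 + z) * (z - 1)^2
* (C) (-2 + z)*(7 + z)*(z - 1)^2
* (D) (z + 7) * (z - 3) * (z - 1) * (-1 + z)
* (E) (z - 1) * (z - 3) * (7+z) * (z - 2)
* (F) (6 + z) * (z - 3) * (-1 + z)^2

We need to factor -28 * z^2 - 21 + 2 * z^3 + z^4 + 46 * z.
The factored form is (z + 7) * (z - 3) * (z - 1) * (-1 + z).
D) (z + 7) * (z - 3) * (z - 1) * (-1 + z)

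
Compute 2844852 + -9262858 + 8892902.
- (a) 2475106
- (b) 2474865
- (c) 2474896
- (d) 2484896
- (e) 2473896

First: 2844852 + -9262858 = -6418006
Then: -6418006 + 8892902 = 2474896
c) 2474896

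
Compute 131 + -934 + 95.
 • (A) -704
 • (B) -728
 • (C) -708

First: 131 + -934 = -803
Then: -803 + 95 = -708
C) -708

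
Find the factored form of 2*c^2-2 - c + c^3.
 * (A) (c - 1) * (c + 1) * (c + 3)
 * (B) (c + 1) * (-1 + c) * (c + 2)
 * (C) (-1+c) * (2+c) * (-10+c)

We need to factor 2*c^2-2 - c + c^3.
The factored form is (c + 1) * (-1 + c) * (c + 2).
B) (c + 1) * (-1 + c) * (c + 2)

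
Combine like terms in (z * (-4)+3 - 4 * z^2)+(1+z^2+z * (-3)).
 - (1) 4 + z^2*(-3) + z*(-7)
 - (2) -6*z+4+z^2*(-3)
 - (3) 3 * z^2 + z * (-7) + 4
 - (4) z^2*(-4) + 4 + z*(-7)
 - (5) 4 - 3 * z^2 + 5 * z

Adding the polynomials and combining like terms:
(z*(-4) + 3 - 4*z^2) + (1 + z^2 + z*(-3))
= 4 + z^2*(-3) + z*(-7)
1) 4 + z^2*(-3) + z*(-7)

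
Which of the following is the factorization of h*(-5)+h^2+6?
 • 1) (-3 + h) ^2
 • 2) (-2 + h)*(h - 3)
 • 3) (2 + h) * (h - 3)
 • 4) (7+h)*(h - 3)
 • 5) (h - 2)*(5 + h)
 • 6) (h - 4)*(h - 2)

We need to factor h*(-5)+h^2+6.
The factored form is (-2 + h)*(h - 3).
2) (-2 + h)*(h - 3)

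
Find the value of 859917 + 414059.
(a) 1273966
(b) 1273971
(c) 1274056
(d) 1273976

859917 + 414059 = 1273976
d) 1273976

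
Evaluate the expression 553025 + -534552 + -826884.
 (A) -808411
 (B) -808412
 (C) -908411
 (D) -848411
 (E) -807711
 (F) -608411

First: 553025 + -534552 = 18473
Then: 18473 + -826884 = -808411
A) -808411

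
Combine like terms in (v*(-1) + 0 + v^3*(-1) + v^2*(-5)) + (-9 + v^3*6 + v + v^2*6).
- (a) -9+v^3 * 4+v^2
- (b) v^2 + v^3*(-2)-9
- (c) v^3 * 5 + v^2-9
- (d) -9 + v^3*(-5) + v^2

Adding the polynomials and combining like terms:
(v*(-1) + 0 + v^3*(-1) + v^2*(-5)) + (-9 + v^3*6 + v + v^2*6)
= v^3 * 5 + v^2-9
c) v^3 * 5 + v^2-9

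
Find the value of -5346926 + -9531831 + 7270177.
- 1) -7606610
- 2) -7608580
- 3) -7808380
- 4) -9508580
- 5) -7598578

First: -5346926 + -9531831 = -14878757
Then: -14878757 + 7270177 = -7608580
2) -7608580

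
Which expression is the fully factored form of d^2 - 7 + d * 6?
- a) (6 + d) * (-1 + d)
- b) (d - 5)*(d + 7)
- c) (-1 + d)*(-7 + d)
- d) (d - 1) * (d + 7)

We need to factor d^2 - 7 + d * 6.
The factored form is (d - 1) * (d + 7).
d) (d - 1) * (d + 7)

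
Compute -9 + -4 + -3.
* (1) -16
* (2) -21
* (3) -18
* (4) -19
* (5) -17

First: -9 + -4 = -13
Then: -13 + -3 = -16
1) -16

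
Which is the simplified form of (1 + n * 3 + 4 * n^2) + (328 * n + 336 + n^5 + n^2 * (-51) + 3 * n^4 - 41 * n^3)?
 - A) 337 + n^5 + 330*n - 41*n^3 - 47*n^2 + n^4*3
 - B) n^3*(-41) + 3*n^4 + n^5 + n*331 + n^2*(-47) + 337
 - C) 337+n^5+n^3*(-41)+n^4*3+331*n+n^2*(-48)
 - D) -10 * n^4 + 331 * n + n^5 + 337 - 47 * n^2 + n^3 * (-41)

Adding the polynomials and combining like terms:
(1 + n*3 + 4*n^2) + (328*n + 336 + n^5 + n^2*(-51) + 3*n^4 - 41*n^3)
= n^3*(-41) + 3*n^4 + n^5 + n*331 + n^2*(-47) + 337
B) n^3*(-41) + 3*n^4 + n^5 + n*331 + n^2*(-47) + 337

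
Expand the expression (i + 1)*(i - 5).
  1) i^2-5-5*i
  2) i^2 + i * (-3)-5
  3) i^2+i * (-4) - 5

Expanding (i + 1)*(i - 5):
= i^2+i * (-4) - 5
3) i^2+i * (-4) - 5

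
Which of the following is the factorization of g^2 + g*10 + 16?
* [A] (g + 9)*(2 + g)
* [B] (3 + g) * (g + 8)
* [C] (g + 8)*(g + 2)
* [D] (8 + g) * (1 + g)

We need to factor g^2 + g*10 + 16.
The factored form is (g + 8)*(g + 2).
C) (g + 8)*(g + 2)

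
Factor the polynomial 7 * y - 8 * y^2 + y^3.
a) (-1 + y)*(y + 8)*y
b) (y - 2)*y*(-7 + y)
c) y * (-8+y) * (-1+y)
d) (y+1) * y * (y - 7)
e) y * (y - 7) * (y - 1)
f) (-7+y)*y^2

We need to factor 7 * y - 8 * y^2 + y^3.
The factored form is y * (y - 7) * (y - 1).
e) y * (y - 7) * (y - 1)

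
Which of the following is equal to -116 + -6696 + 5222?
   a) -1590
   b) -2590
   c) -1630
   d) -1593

First: -116 + -6696 = -6812
Then: -6812 + 5222 = -1590
a) -1590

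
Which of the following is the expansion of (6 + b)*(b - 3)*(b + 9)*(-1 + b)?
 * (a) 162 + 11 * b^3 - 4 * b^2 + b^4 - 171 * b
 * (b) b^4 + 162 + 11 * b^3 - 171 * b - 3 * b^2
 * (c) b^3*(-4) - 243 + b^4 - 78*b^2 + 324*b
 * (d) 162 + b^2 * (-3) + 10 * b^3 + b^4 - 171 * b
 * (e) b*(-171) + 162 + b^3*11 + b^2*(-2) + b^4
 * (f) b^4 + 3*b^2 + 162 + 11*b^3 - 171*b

Expanding (6 + b)*(b - 3)*(b + 9)*(-1 + b):
= b^4 + 162 + 11 * b^3 - 171 * b - 3 * b^2
b) b^4 + 162 + 11 * b^3 - 171 * b - 3 * b^2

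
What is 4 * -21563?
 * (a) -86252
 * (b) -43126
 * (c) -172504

4 * -21563 = -86252
a) -86252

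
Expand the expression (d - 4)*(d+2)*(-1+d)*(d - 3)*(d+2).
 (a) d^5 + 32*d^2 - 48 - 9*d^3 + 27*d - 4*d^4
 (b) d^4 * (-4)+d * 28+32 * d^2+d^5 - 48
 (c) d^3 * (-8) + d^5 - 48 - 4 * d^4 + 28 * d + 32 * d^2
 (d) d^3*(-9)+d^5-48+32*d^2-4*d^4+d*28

Expanding (d - 4)*(d+2)*(-1+d)*(d - 3)*(d+2):
= d^3*(-9)+d^5-48+32*d^2-4*d^4+d*28
d) d^3*(-9)+d^5-48+32*d^2-4*d^4+d*28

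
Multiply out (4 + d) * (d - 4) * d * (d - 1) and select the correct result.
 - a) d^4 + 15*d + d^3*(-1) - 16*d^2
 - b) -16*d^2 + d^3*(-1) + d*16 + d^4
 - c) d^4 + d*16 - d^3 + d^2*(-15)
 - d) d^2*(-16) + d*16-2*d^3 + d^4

Expanding (4 + d) * (d - 4) * d * (d - 1):
= -16*d^2 + d^3*(-1) + d*16 + d^4
b) -16*d^2 + d^3*(-1) + d*16 + d^4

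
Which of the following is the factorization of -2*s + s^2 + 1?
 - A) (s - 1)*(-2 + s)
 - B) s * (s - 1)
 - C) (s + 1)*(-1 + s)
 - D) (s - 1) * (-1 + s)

We need to factor -2*s + s^2 + 1.
The factored form is (s - 1) * (-1 + s).
D) (s - 1) * (-1 + s)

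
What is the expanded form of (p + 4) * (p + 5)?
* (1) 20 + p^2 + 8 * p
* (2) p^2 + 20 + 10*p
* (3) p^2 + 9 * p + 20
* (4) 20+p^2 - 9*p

Expanding (p + 4) * (p + 5):
= p^2 + 9 * p + 20
3) p^2 + 9 * p + 20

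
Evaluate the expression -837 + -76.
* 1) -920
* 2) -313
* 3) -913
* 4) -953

-837 + -76 = -913
3) -913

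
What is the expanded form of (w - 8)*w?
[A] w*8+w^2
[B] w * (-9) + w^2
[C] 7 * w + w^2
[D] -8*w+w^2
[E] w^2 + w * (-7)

Expanding (w - 8)*w:
= -8*w+w^2
D) -8*w+w^2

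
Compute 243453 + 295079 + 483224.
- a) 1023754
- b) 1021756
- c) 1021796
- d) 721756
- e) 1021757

First: 243453 + 295079 = 538532
Then: 538532 + 483224 = 1021756
b) 1021756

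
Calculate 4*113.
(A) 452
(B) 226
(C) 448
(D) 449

4 * 113 = 452
A) 452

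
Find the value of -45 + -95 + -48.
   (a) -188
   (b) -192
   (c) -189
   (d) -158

First: -45 + -95 = -140
Then: -140 + -48 = -188
a) -188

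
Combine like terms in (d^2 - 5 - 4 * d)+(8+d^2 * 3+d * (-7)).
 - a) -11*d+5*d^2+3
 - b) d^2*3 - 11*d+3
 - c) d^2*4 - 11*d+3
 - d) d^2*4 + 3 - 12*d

Adding the polynomials and combining like terms:
(d^2 - 5 - 4*d) + (8 + d^2*3 + d*(-7))
= d^2*4 - 11*d+3
c) d^2*4 - 11*d+3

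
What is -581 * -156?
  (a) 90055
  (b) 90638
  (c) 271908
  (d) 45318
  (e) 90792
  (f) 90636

-581 * -156 = 90636
f) 90636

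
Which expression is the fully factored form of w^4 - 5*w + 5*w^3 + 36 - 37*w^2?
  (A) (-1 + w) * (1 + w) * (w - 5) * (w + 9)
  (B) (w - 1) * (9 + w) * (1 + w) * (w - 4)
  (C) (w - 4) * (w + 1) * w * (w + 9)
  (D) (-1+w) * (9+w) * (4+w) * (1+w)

We need to factor w^4 - 5*w + 5*w^3 + 36 - 37*w^2.
The factored form is (w - 1) * (9 + w) * (1 + w) * (w - 4).
B) (w - 1) * (9 + w) * (1 + w) * (w - 4)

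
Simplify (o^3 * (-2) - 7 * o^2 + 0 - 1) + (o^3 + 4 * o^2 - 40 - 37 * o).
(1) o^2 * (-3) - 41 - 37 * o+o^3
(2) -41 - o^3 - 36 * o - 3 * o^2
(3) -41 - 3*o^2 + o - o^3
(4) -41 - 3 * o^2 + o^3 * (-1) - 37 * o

Adding the polynomials and combining like terms:
(o^3*(-2) - 7*o^2 + 0 - 1) + (o^3 + 4*o^2 - 40 - 37*o)
= -41 - 3 * o^2 + o^3 * (-1) - 37 * o
4) -41 - 3 * o^2 + o^3 * (-1) - 37 * o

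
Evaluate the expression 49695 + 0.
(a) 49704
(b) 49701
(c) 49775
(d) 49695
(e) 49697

49695 + 0 = 49695
d) 49695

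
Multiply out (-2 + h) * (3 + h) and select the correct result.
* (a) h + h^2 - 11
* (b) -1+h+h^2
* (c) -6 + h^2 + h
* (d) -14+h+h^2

Expanding (-2 + h) * (3 + h):
= -6 + h^2 + h
c) -6 + h^2 + h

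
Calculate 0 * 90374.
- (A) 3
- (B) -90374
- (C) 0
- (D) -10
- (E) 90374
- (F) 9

0 * 90374 = 0
C) 0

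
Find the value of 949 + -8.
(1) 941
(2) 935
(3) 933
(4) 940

949 + -8 = 941
1) 941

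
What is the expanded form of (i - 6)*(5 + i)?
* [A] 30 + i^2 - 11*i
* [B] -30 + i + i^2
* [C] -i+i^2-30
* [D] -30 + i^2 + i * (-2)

Expanding (i - 6)*(5 + i):
= -i+i^2-30
C) -i+i^2-30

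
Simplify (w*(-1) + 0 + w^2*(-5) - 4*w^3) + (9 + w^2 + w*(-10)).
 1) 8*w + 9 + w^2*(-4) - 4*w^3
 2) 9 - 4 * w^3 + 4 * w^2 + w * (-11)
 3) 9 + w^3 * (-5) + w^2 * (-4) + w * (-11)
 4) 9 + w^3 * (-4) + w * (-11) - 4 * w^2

Adding the polynomials and combining like terms:
(w*(-1) + 0 + w^2*(-5) - 4*w^3) + (9 + w^2 + w*(-10))
= 9 + w^3 * (-4) + w * (-11) - 4 * w^2
4) 9 + w^3 * (-4) + w * (-11) - 4 * w^2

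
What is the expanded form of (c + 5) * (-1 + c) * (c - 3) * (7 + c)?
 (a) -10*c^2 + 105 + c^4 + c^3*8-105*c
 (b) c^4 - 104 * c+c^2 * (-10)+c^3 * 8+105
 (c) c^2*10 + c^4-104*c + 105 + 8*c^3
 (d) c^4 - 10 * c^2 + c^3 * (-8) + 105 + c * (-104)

Expanding (c + 5) * (-1 + c) * (c - 3) * (7 + c):
= c^4 - 104 * c+c^2 * (-10)+c^3 * 8+105
b) c^4 - 104 * c+c^2 * (-10)+c^3 * 8+105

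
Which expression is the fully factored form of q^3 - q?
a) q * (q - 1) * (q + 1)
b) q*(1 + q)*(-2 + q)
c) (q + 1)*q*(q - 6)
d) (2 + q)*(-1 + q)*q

We need to factor q^3 - q.
The factored form is q * (q - 1) * (q + 1).
a) q * (q - 1) * (q + 1)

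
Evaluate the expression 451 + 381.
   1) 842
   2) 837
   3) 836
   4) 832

451 + 381 = 832
4) 832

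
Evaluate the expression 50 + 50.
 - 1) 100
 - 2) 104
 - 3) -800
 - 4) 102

50 + 50 = 100
1) 100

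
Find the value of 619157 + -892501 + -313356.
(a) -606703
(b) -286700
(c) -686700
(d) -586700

First: 619157 + -892501 = -273344
Then: -273344 + -313356 = -586700
d) -586700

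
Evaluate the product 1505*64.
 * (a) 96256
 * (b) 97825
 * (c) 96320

1505 * 64 = 96320
c) 96320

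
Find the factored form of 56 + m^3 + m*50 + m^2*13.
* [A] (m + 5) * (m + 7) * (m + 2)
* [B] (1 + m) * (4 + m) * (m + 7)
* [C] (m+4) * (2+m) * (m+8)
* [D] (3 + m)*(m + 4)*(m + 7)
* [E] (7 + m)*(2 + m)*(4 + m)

We need to factor 56 + m^3 + m*50 + m^2*13.
The factored form is (7 + m)*(2 + m)*(4 + m).
E) (7 + m)*(2 + m)*(4 + m)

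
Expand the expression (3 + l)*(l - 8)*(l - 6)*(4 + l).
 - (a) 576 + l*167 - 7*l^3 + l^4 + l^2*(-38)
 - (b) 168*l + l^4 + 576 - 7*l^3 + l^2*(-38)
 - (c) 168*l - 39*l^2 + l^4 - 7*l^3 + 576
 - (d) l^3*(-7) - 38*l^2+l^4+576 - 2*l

Expanding (3 + l)*(l - 8)*(l - 6)*(4 + l):
= 168*l + l^4 + 576 - 7*l^3 + l^2*(-38)
b) 168*l + l^4 + 576 - 7*l^3 + l^2*(-38)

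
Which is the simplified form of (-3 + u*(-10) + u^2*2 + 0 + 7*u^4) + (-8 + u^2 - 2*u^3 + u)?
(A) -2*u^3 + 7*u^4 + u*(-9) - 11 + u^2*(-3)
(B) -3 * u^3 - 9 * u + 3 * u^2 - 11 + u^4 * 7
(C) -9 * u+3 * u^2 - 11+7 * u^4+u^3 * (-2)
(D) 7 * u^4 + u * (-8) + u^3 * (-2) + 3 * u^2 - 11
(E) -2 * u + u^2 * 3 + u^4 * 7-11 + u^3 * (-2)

Adding the polynomials and combining like terms:
(-3 + u*(-10) + u^2*2 + 0 + 7*u^4) + (-8 + u^2 - 2*u^3 + u)
= -9 * u+3 * u^2 - 11+7 * u^4+u^3 * (-2)
C) -9 * u+3 * u^2 - 11+7 * u^4+u^3 * (-2)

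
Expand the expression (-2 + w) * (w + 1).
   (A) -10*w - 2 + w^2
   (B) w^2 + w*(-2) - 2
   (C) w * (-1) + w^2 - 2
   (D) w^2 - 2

Expanding (-2 + w) * (w + 1):
= w * (-1) + w^2 - 2
C) w * (-1) + w^2 - 2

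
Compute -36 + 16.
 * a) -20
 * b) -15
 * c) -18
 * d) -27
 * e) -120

-36 + 16 = -20
a) -20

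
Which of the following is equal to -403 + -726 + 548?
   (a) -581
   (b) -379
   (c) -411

First: -403 + -726 = -1129
Then: -1129 + 548 = -581
a) -581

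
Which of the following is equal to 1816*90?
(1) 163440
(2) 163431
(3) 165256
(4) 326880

1816 * 90 = 163440
1) 163440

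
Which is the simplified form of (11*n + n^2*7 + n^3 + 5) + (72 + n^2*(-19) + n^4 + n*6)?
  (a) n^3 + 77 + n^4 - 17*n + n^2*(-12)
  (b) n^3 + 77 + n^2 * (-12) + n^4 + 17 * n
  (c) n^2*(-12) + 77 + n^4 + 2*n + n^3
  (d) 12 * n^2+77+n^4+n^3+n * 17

Adding the polynomials and combining like terms:
(11*n + n^2*7 + n^3 + 5) + (72 + n^2*(-19) + n^4 + n*6)
= n^3 + 77 + n^2 * (-12) + n^4 + 17 * n
b) n^3 + 77 + n^2 * (-12) + n^4 + 17 * n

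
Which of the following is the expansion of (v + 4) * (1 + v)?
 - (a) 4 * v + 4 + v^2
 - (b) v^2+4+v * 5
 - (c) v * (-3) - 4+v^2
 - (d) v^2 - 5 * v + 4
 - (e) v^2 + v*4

Expanding (v + 4) * (1 + v):
= v^2+4+v * 5
b) v^2+4+v * 5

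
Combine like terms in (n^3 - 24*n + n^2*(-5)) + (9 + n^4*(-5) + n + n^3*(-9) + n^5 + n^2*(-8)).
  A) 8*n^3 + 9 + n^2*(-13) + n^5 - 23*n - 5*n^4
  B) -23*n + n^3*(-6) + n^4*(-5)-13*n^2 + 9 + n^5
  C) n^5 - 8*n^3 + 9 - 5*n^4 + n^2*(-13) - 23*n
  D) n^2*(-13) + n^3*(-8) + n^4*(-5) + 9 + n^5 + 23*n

Adding the polynomials and combining like terms:
(n^3 - 24*n + n^2*(-5)) + (9 + n^4*(-5) + n + n^3*(-9) + n^5 + n^2*(-8))
= n^5 - 8*n^3 + 9 - 5*n^4 + n^2*(-13) - 23*n
C) n^5 - 8*n^3 + 9 - 5*n^4 + n^2*(-13) - 23*n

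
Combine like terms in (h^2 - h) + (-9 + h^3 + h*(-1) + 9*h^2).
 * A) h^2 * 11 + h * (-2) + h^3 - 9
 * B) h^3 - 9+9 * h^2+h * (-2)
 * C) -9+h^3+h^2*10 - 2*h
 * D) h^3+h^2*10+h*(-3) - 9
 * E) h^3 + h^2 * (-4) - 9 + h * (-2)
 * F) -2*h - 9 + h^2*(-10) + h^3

Adding the polynomials and combining like terms:
(h^2 - h) + (-9 + h^3 + h*(-1) + 9*h^2)
= -9+h^3+h^2*10 - 2*h
C) -9+h^3+h^2*10 - 2*h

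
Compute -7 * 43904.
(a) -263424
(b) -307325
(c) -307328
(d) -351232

-7 * 43904 = -307328
c) -307328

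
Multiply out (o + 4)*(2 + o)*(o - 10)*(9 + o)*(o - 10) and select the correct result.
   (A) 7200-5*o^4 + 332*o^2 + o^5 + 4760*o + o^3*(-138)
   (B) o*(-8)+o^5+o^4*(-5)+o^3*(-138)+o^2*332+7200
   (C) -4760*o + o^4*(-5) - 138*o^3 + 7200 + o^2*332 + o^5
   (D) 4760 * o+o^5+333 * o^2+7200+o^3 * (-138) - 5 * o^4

Expanding (o + 4)*(2 + o)*(o - 10)*(9 + o)*(o - 10):
= 7200-5*o^4 + 332*o^2 + o^5 + 4760*o + o^3*(-138)
A) 7200-5*o^4 + 332*o^2 + o^5 + 4760*o + o^3*(-138)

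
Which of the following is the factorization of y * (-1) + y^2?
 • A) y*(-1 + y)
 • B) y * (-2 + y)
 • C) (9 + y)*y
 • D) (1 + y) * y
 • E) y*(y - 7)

We need to factor y * (-1) + y^2.
The factored form is y*(-1 + y).
A) y*(-1 + y)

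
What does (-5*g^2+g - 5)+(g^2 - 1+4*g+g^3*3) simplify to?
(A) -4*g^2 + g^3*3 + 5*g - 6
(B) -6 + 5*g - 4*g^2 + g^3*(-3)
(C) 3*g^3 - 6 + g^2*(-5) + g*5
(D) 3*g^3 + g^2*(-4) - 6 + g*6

Adding the polynomials and combining like terms:
(-5*g^2 + g - 5) + (g^2 - 1 + 4*g + g^3*3)
= -4*g^2 + g^3*3 + 5*g - 6
A) -4*g^2 + g^3*3 + 5*g - 6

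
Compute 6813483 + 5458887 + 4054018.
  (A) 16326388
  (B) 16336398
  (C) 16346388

First: 6813483 + 5458887 = 12272370
Then: 12272370 + 4054018 = 16326388
A) 16326388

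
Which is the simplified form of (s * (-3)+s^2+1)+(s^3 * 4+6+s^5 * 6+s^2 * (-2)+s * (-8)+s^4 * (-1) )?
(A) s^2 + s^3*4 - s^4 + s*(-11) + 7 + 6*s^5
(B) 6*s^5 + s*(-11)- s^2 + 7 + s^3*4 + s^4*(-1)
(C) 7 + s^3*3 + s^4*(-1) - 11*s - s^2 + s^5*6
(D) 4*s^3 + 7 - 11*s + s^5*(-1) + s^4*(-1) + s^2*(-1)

Adding the polynomials and combining like terms:
(s*(-3) + s^2 + 1) + (s^3*4 + 6 + s^5*6 + s^2*(-2) + s*(-8) + s^4*(-1))
= 6*s^5 + s*(-11)- s^2 + 7 + s^3*4 + s^4*(-1)
B) 6*s^5 + s*(-11)- s^2 + 7 + s^3*4 + s^4*(-1)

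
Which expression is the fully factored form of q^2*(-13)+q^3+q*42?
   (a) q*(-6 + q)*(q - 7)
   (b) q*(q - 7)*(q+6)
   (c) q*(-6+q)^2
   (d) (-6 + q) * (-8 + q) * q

We need to factor q^2*(-13)+q^3+q*42.
The factored form is q*(-6 + q)*(q - 7).
a) q*(-6 + q)*(q - 7)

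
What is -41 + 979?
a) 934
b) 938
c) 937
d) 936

-41 + 979 = 938
b) 938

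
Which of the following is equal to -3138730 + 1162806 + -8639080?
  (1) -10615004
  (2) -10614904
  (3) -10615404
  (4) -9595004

First: -3138730 + 1162806 = -1975924
Then: -1975924 + -8639080 = -10615004
1) -10615004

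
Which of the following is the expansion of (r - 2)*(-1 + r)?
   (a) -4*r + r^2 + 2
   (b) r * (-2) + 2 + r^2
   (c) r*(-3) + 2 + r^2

Expanding (r - 2)*(-1 + r):
= r*(-3) + 2 + r^2
c) r*(-3) + 2 + r^2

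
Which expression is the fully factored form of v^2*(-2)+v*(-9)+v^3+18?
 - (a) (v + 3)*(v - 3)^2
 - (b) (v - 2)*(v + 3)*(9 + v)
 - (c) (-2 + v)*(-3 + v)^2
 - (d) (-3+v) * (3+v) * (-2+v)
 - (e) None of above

We need to factor v^2*(-2)+v*(-9)+v^3+18.
The factored form is (-3+v) * (3+v) * (-2+v).
d) (-3+v) * (3+v) * (-2+v)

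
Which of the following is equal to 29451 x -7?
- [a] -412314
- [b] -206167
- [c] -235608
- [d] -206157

29451 * -7 = -206157
d) -206157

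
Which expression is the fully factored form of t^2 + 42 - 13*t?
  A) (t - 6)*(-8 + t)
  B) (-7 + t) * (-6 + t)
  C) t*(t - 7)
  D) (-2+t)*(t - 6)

We need to factor t^2 + 42 - 13*t.
The factored form is (-7 + t) * (-6 + t).
B) (-7 + t) * (-6 + t)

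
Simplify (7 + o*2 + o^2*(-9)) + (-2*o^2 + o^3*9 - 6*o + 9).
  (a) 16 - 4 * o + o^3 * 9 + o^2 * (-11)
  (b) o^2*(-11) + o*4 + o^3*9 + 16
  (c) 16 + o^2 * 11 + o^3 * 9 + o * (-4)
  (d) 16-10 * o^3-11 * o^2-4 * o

Adding the polynomials and combining like terms:
(7 + o*2 + o^2*(-9)) + (-2*o^2 + o^3*9 - 6*o + 9)
= 16 - 4 * o + o^3 * 9 + o^2 * (-11)
a) 16 - 4 * o + o^3 * 9 + o^2 * (-11)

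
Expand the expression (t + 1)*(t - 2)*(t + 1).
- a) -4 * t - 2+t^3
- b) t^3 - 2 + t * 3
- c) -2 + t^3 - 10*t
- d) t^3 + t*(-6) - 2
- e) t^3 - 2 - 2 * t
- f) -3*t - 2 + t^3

Expanding (t + 1)*(t - 2)*(t + 1):
= -3*t - 2 + t^3
f) -3*t - 2 + t^3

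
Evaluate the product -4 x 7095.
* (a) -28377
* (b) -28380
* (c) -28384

-4 * 7095 = -28380
b) -28380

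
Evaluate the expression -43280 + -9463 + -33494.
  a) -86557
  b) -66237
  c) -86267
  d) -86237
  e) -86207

First: -43280 + -9463 = -52743
Then: -52743 + -33494 = -86237
d) -86237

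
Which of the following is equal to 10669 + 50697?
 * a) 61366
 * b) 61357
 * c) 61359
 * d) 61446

10669 + 50697 = 61366
a) 61366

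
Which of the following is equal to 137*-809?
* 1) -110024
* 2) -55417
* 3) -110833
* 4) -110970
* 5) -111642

137 * -809 = -110833
3) -110833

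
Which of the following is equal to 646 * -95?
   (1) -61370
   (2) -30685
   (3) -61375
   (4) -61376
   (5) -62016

646 * -95 = -61370
1) -61370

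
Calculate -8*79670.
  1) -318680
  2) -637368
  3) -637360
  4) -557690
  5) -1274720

-8 * 79670 = -637360
3) -637360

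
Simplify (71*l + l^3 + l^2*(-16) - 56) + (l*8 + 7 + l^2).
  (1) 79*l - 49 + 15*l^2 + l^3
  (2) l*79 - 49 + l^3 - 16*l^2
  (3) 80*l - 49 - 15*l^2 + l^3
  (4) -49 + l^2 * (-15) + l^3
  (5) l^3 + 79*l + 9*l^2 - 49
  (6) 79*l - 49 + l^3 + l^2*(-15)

Adding the polynomials and combining like terms:
(71*l + l^3 + l^2*(-16) - 56) + (l*8 + 7 + l^2)
= 79*l - 49 + l^3 + l^2*(-15)
6) 79*l - 49 + l^3 + l^2*(-15)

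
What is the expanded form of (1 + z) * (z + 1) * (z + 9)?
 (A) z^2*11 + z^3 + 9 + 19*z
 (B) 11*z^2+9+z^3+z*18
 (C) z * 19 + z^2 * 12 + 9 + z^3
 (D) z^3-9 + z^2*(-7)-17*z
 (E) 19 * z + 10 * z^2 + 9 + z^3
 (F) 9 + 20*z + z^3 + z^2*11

Expanding (1 + z) * (z + 1) * (z + 9):
= z^2*11 + z^3 + 9 + 19*z
A) z^2*11 + z^3 + 9 + 19*z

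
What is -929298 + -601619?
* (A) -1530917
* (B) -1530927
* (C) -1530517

-929298 + -601619 = -1530917
A) -1530917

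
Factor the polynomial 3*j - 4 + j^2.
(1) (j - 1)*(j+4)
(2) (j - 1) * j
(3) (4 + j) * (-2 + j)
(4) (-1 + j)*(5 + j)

We need to factor 3*j - 4 + j^2.
The factored form is (j - 1)*(j+4).
1) (j - 1)*(j+4)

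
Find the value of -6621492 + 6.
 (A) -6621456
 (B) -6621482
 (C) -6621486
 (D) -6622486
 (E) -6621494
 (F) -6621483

-6621492 + 6 = -6621486
C) -6621486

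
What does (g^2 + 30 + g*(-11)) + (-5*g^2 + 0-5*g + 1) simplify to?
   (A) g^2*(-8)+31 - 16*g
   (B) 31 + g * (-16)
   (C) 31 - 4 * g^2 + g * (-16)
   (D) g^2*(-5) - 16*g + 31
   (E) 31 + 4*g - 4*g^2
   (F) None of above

Adding the polynomials and combining like terms:
(g^2 + 30 + g*(-11)) + (-5*g^2 + 0 - 5*g + 1)
= 31 - 4 * g^2 + g * (-16)
C) 31 - 4 * g^2 + g * (-16)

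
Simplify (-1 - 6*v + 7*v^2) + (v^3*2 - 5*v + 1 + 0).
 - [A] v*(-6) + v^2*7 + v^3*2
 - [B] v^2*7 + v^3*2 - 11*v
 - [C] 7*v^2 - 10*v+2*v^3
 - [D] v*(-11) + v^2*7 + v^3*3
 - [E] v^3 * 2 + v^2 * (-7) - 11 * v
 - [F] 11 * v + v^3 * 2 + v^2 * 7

Adding the polynomials and combining like terms:
(-1 - 6*v + 7*v^2) + (v^3*2 - 5*v + 1 + 0)
= v^2*7 + v^3*2 - 11*v
B) v^2*7 + v^3*2 - 11*v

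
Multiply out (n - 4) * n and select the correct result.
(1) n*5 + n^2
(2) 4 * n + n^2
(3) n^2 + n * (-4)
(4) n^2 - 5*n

Expanding (n - 4) * n:
= n^2 + n * (-4)
3) n^2 + n * (-4)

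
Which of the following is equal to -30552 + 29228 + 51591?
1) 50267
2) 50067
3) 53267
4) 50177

First: -30552 + 29228 = -1324
Then: -1324 + 51591 = 50267
1) 50267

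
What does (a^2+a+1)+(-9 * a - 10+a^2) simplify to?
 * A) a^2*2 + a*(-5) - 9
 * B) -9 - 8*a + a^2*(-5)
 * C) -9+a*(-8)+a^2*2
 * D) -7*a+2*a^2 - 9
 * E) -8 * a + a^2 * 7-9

Adding the polynomials and combining like terms:
(a^2 + a + 1) + (-9*a - 10 + a^2)
= -9+a*(-8)+a^2*2
C) -9+a*(-8)+a^2*2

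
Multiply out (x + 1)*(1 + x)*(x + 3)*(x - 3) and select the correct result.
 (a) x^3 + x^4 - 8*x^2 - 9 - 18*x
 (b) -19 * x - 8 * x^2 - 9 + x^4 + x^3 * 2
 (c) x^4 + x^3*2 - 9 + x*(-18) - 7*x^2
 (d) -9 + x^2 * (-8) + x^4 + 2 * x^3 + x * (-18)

Expanding (x + 1)*(1 + x)*(x + 3)*(x - 3):
= -9 + x^2 * (-8) + x^4 + 2 * x^3 + x * (-18)
d) -9 + x^2 * (-8) + x^4 + 2 * x^3 + x * (-18)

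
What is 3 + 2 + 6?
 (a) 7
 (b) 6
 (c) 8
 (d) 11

First: 3 + 2 = 5
Then: 5 + 6 = 11
d) 11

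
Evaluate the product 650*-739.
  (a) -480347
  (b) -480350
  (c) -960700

650 * -739 = -480350
b) -480350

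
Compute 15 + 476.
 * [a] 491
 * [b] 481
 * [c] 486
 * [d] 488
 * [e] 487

15 + 476 = 491
a) 491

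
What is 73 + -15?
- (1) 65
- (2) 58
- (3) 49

73 + -15 = 58
2) 58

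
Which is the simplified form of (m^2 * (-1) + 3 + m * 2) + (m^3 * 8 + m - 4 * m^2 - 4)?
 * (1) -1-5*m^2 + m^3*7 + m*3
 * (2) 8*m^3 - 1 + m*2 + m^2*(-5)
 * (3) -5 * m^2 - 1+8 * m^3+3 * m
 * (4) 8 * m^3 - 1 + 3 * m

Adding the polynomials and combining like terms:
(m^2*(-1) + 3 + m*2) + (m^3*8 + m - 4*m^2 - 4)
= -5 * m^2 - 1+8 * m^3+3 * m
3) -5 * m^2 - 1+8 * m^3+3 * m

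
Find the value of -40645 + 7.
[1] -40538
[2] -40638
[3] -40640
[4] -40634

-40645 + 7 = -40638
2) -40638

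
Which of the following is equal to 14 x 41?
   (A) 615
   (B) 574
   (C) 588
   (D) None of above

14 * 41 = 574
B) 574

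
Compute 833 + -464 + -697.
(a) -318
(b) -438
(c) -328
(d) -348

First: 833 + -464 = 369
Then: 369 + -697 = -328
c) -328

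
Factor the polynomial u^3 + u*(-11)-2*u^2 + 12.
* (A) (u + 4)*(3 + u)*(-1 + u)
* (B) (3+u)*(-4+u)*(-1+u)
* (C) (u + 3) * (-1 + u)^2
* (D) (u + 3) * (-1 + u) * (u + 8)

We need to factor u^3 + u*(-11)-2*u^2 + 12.
The factored form is (3+u)*(-4+u)*(-1+u).
B) (3+u)*(-4+u)*(-1+u)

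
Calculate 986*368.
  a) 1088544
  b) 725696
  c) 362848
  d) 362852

986 * 368 = 362848
c) 362848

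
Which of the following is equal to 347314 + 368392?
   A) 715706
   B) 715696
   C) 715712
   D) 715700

347314 + 368392 = 715706
A) 715706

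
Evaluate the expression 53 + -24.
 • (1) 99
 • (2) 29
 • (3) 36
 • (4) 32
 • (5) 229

53 + -24 = 29
2) 29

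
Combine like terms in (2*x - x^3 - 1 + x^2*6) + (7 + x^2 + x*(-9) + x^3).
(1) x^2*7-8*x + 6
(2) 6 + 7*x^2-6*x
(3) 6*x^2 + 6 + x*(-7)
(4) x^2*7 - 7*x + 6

Adding the polynomials and combining like terms:
(2*x - x^3 - 1 + x^2*6) + (7 + x^2 + x*(-9) + x^3)
= x^2*7 - 7*x + 6
4) x^2*7 - 7*x + 6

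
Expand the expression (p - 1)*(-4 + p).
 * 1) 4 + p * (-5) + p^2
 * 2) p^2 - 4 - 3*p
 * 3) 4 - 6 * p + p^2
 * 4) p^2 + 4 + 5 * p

Expanding (p - 1)*(-4 + p):
= 4 + p * (-5) + p^2
1) 4 + p * (-5) + p^2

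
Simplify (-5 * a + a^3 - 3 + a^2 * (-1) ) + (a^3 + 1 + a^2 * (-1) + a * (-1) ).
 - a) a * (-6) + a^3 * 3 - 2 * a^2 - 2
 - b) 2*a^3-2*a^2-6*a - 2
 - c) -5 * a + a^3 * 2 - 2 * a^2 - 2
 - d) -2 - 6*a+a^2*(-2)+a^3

Adding the polynomials and combining like terms:
(-5*a + a^3 - 3 + a^2*(-1)) + (a^3 + 1 + a^2*(-1) + a*(-1))
= 2*a^3-2*a^2-6*a - 2
b) 2*a^3-2*a^2-6*a - 2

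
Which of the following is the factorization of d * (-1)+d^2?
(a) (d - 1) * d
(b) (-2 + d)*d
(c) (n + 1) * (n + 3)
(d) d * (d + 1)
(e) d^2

We need to factor d * (-1)+d^2.
The factored form is (d - 1) * d.
a) (d - 1) * d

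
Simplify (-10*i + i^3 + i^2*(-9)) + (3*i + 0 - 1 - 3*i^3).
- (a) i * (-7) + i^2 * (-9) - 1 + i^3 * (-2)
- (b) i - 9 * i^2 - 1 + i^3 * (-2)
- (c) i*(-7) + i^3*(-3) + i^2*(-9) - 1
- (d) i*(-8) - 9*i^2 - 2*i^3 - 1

Adding the polynomials and combining like terms:
(-10*i + i^3 + i^2*(-9)) + (3*i + 0 - 1 - 3*i^3)
= i * (-7) + i^2 * (-9) - 1 + i^3 * (-2)
a) i * (-7) + i^2 * (-9) - 1 + i^3 * (-2)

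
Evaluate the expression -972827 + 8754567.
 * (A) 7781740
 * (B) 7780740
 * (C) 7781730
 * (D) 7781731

-972827 + 8754567 = 7781740
A) 7781740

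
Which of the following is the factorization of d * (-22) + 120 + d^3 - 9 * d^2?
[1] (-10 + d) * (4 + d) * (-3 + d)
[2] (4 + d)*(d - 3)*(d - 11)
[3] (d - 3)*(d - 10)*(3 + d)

We need to factor d * (-22) + 120 + d^3 - 9 * d^2.
The factored form is (-10 + d) * (4 + d) * (-3 + d).
1) (-10 + d) * (4 + d) * (-3 + d)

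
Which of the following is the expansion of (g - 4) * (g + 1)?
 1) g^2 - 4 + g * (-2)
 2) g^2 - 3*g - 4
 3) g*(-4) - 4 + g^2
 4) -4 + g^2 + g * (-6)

Expanding (g - 4) * (g + 1):
= g^2 - 3*g - 4
2) g^2 - 3*g - 4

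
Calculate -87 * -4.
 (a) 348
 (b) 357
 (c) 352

-87 * -4 = 348
a) 348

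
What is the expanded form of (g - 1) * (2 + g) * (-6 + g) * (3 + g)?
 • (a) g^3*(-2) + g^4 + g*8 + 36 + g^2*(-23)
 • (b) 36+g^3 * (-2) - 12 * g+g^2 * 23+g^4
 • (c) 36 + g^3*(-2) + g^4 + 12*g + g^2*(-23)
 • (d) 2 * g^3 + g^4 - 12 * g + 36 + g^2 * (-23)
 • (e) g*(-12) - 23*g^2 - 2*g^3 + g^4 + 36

Expanding (g - 1) * (2 + g) * (-6 + g) * (3 + g):
= g*(-12) - 23*g^2 - 2*g^3 + g^4 + 36
e) g*(-12) - 23*g^2 - 2*g^3 + g^4 + 36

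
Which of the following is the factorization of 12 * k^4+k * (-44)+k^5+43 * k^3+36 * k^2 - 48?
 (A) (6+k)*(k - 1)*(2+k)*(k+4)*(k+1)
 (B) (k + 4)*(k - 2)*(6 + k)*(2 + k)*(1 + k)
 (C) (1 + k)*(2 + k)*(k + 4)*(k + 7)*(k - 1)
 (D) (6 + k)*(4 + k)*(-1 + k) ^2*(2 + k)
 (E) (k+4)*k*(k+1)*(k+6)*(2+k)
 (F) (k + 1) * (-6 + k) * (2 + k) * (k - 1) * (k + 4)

We need to factor 12 * k^4+k * (-44)+k^5+43 * k^3+36 * k^2 - 48.
The factored form is (6+k)*(k - 1)*(2+k)*(k+4)*(k+1).
A) (6+k)*(k - 1)*(2+k)*(k+4)*(k+1)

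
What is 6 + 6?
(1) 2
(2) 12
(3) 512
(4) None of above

6 + 6 = 12
2) 12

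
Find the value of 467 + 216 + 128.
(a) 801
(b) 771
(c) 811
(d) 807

First: 467 + 216 = 683
Then: 683 + 128 = 811
c) 811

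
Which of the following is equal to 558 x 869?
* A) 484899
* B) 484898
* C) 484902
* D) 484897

558 * 869 = 484902
C) 484902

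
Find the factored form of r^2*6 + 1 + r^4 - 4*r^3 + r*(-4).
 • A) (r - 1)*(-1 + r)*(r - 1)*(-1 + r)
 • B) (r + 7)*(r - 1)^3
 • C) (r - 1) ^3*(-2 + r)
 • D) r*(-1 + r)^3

We need to factor r^2*6 + 1 + r^4 - 4*r^3 + r*(-4).
The factored form is (r - 1)*(-1 + r)*(r - 1)*(-1 + r).
A) (r - 1)*(-1 + r)*(r - 1)*(-1 + r)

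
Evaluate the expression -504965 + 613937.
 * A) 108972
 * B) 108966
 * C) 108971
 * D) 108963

-504965 + 613937 = 108972
A) 108972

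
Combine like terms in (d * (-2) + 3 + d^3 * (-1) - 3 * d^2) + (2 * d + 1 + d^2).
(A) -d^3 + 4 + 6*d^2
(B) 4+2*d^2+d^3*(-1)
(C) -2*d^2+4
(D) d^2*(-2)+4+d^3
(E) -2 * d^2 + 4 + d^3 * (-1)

Adding the polynomials and combining like terms:
(d*(-2) + 3 + d^3*(-1) - 3*d^2) + (2*d + 1 + d^2)
= -2 * d^2 + 4 + d^3 * (-1)
E) -2 * d^2 + 4 + d^3 * (-1)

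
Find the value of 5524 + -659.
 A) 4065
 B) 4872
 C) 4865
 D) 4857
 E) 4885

5524 + -659 = 4865
C) 4865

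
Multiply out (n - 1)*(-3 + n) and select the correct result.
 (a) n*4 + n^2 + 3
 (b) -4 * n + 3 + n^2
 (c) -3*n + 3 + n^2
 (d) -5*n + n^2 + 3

Expanding (n - 1)*(-3 + n):
= -4 * n + 3 + n^2
b) -4 * n + 3 + n^2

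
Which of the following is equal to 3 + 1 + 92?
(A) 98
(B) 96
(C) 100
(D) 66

First: 3 + 1 = 4
Then: 4 + 92 = 96
B) 96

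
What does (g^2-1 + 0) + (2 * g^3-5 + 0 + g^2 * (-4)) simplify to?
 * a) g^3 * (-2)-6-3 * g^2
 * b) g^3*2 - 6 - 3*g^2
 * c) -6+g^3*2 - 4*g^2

Adding the polynomials and combining like terms:
(g^2 - 1 + 0) + (2*g^3 - 5 + 0 + g^2*(-4))
= g^3*2 - 6 - 3*g^2
b) g^3*2 - 6 - 3*g^2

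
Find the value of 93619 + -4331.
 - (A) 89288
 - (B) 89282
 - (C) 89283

93619 + -4331 = 89288
A) 89288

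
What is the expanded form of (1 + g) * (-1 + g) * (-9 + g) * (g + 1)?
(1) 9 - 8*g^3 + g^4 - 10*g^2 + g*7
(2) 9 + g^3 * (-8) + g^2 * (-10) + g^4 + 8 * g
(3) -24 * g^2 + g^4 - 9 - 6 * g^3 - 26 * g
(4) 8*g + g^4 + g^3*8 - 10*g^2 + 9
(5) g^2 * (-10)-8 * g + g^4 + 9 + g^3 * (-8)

Expanding (1 + g) * (-1 + g) * (-9 + g) * (g + 1):
= 9 + g^3 * (-8) + g^2 * (-10) + g^4 + 8 * g
2) 9 + g^3 * (-8) + g^2 * (-10) + g^4 + 8 * g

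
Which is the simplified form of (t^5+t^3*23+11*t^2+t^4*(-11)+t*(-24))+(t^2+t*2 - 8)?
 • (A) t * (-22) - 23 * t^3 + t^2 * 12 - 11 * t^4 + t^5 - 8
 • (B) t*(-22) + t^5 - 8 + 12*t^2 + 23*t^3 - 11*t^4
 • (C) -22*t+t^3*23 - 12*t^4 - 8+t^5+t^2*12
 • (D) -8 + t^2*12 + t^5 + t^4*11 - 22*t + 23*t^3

Adding the polynomials and combining like terms:
(t^5 + t^3*23 + 11*t^2 + t^4*(-11) + t*(-24)) + (t^2 + t*2 - 8)
= t*(-22) + t^5 - 8 + 12*t^2 + 23*t^3 - 11*t^4
B) t*(-22) + t^5 - 8 + 12*t^2 + 23*t^3 - 11*t^4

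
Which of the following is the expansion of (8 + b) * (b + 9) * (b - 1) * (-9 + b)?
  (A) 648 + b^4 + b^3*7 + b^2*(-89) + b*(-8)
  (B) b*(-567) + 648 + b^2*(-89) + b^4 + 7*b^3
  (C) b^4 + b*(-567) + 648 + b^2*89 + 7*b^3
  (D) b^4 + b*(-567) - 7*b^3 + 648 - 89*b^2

Expanding (8 + b) * (b + 9) * (b - 1) * (-9 + b):
= b*(-567) + 648 + b^2*(-89) + b^4 + 7*b^3
B) b*(-567) + 648 + b^2*(-89) + b^4 + 7*b^3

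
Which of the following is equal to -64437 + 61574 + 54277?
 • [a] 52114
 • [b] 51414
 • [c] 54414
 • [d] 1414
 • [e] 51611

First: -64437 + 61574 = -2863
Then: -2863 + 54277 = 51414
b) 51414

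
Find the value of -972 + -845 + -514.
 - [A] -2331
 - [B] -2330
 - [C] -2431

First: -972 + -845 = -1817
Then: -1817 + -514 = -2331
A) -2331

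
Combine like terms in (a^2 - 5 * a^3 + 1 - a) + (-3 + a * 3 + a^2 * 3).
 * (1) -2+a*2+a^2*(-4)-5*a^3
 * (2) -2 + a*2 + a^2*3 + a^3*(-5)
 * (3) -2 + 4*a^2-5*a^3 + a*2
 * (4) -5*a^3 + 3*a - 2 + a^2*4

Adding the polynomials and combining like terms:
(a^2 - 5*a^3 + 1 - a) + (-3 + a*3 + a^2*3)
= -2 + 4*a^2-5*a^3 + a*2
3) -2 + 4*a^2-5*a^3 + a*2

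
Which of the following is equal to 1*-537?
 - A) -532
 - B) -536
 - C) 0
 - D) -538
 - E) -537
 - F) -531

1 * -537 = -537
E) -537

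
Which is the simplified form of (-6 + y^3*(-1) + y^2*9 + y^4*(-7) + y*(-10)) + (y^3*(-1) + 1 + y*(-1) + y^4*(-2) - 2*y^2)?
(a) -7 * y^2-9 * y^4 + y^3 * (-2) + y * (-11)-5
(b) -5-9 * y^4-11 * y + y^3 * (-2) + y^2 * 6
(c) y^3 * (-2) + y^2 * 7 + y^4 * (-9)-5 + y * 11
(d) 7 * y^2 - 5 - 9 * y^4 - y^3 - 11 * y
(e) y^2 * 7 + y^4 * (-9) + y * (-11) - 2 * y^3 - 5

Adding the polynomials and combining like terms:
(-6 + y^3*(-1) + y^2*9 + y^4*(-7) + y*(-10)) + (y^3*(-1) + 1 + y*(-1) + y^4*(-2) - 2*y^2)
= y^2 * 7 + y^4 * (-9) + y * (-11) - 2 * y^3 - 5
e) y^2 * 7 + y^4 * (-9) + y * (-11) - 2 * y^3 - 5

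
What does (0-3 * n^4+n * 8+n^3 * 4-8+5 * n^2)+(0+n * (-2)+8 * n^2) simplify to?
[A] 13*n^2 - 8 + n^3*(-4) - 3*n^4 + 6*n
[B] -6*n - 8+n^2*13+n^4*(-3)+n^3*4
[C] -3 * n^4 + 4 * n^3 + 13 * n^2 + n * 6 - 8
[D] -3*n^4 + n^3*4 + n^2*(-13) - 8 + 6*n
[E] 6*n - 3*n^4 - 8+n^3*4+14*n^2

Adding the polynomials and combining like terms:
(0 - 3*n^4 + n*8 + n^3*4 - 8 + 5*n^2) + (0 + n*(-2) + 8*n^2)
= -3 * n^4 + 4 * n^3 + 13 * n^2 + n * 6 - 8
C) -3 * n^4 + 4 * n^3 + 13 * n^2 + n * 6 - 8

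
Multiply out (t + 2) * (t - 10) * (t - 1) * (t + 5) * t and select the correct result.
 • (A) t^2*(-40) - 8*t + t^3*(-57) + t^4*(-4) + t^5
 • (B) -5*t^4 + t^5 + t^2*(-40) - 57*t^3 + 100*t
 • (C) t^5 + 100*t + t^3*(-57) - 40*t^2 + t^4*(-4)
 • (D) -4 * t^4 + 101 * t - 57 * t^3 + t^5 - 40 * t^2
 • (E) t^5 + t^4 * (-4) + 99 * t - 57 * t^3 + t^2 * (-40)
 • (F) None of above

Expanding (t + 2) * (t - 10) * (t - 1) * (t + 5) * t:
= t^5 + 100*t + t^3*(-57) - 40*t^2 + t^4*(-4)
C) t^5 + 100*t + t^3*(-57) - 40*t^2 + t^4*(-4)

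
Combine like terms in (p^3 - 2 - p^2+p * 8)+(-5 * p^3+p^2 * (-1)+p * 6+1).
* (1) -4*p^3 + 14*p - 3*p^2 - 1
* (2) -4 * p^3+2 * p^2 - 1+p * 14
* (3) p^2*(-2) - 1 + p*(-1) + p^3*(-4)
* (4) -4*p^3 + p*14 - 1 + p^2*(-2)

Adding the polynomials and combining like terms:
(p^3 - 2 - p^2 + p*8) + (-5*p^3 + p^2*(-1) + p*6 + 1)
= -4*p^3 + p*14 - 1 + p^2*(-2)
4) -4*p^3 + p*14 - 1 + p^2*(-2)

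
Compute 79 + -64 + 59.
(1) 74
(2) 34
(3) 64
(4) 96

First: 79 + -64 = 15
Then: 15 + 59 = 74
1) 74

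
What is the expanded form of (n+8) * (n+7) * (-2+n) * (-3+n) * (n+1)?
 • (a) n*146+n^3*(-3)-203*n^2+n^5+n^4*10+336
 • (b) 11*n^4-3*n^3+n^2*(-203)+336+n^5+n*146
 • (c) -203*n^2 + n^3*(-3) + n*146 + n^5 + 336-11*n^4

Expanding (n+8) * (n+7) * (-2+n) * (-3+n) * (n+1):
= 11*n^4-3*n^3+n^2*(-203)+336+n^5+n*146
b) 11*n^4-3*n^3+n^2*(-203)+336+n^5+n*146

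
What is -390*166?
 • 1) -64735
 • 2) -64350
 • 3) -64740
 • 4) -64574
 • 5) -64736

-390 * 166 = -64740
3) -64740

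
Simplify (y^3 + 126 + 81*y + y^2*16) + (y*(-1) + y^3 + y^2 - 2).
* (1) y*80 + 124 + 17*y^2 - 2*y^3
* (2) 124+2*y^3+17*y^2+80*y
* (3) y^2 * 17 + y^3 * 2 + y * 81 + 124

Adding the polynomials and combining like terms:
(y^3 + 126 + 81*y + y^2*16) + (y*(-1) + y^3 + y^2 - 2)
= 124+2*y^3+17*y^2+80*y
2) 124+2*y^3+17*y^2+80*y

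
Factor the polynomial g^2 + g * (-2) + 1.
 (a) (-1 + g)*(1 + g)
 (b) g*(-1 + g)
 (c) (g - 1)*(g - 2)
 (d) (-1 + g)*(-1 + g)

We need to factor g^2 + g * (-2) + 1.
The factored form is (-1 + g)*(-1 + g).
d) (-1 + g)*(-1 + g)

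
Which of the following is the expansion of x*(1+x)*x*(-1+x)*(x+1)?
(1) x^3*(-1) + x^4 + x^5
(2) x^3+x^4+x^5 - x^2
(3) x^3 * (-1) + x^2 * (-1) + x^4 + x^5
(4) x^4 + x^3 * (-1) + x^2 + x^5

Expanding x*(1+x)*x*(-1+x)*(x+1):
= x^3 * (-1) + x^2 * (-1) + x^4 + x^5
3) x^3 * (-1) + x^2 * (-1) + x^4 + x^5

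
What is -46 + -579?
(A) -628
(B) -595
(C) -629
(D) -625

-46 + -579 = -625
D) -625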